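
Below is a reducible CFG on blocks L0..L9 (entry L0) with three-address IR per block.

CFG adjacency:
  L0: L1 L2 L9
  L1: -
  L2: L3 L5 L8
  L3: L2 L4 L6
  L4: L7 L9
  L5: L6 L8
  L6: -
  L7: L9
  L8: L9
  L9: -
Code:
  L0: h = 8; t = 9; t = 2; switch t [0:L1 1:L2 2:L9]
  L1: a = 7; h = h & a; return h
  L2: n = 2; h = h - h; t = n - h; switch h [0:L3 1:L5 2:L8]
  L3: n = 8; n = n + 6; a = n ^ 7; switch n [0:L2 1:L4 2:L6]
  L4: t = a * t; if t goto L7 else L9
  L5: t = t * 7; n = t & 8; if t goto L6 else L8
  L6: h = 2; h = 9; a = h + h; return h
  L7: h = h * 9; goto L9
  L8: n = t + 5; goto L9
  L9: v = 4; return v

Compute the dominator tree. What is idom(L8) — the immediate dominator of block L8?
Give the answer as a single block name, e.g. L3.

Answer: L2

Derivation:
idom tree: L1←L0 L2←L0 L3←L2 L4←L3 L5←L2 L6←L2 L7←L4 L8←L2 L9←L0
Dom∩ at merges:
  L2: preds {L0,L3}: {L0} ∩ {L0,L2,L3} = {L0}; idom=L0
  L6: preds {L3,L5}: {L0,L2,L3} ∩ {L0,L2,L5} = {L0,L2}; idom=L2
  L8: preds {L2,L5}: {L0,L2} ∩ {L0,L2,L5} = {L0,L2}; idom=L2
  L9: preds {L0,L4,L7,L8}: {L0} ∩ {L0,L2,L3,L4} ∩ {L0,L2,L3,L4,L7} ∩ {L0,L2,L8} = {L0}; idom=L0

idom(L8) = L2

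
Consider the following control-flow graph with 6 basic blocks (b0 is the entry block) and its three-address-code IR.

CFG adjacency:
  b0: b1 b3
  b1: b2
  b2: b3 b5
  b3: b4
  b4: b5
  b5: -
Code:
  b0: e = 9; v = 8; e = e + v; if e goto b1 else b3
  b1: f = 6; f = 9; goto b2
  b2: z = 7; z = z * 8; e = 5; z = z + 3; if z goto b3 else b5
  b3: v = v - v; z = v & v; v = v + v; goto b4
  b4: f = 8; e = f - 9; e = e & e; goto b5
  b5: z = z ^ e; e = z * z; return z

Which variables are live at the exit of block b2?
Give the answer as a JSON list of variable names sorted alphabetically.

Answer: ["e", "v", "z"]

Analysis:
def/use:
  b0 def {e,v} use ∅
  b1 def {f} use ∅
  b2 def {e,z} use ∅
  b3 def {v,z} use {v}
  b4 def {e,f} use ∅
  b5 def {e,z} use {e,z}

Live sets:
  b0 li=∅ lo={v}
  b1 li={v} lo={v}
  b2 li={v} lo={e,v,z}
  b3 li={v} lo={z}
  b4 li={z} lo={e,z}
  b5 li={e,z} lo=∅

live-out(b2) = ["e", "v", "z"]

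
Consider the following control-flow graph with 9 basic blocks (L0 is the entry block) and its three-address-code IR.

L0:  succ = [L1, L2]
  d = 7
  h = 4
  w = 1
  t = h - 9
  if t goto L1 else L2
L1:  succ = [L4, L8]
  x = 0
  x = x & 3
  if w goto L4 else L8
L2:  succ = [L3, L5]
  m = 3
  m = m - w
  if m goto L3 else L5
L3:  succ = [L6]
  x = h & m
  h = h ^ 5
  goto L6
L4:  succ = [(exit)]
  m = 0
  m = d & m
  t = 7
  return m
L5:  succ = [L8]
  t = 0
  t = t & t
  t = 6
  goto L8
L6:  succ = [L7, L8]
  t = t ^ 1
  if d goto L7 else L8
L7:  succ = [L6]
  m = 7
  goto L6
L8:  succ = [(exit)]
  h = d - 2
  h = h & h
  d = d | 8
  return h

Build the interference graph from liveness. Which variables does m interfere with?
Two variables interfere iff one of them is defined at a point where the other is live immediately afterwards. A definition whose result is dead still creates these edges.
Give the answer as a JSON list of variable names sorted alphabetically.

def/use:
  L0 def {d,h,t,w} use ∅
  L1 def {x} use {w}
  L2 def {m} use {w}
  L3 def {h,x} use {h,m}
  L4 def {m,t} use {d}
  L5 def {t} use ∅
  L6 def {t} use {d,t}
  L7 def {m} use ∅
  L8 def {d,h} use {d}

Liveness:
  L0: in=∅ out={d,h,t,w}
  L1: in={d,w} out={d}
  L2: in={d,h,t,w} out={d,h,m,t}
  L3: in={d,h,m,t} out={d,t}
  L4: in={d} out=∅
  L5: in={d} out={d}
  L6: in={d,t} out={d,t}
  L7: in={d,t} out={d,t}
  L8: in={d} out=∅

Conflict graph:
  d↔{h,m,t,w,x}
  h↔{d,m,t,w,x}
  m↔{d,h,t,w}
  t↔{d,h,m,w,x}
  w↔{d,h,m,t,x}
  x↔{d,h,t,w}

N(m) = ["d", "h", "t", "w"]

Answer: ["d", "h", "t", "w"]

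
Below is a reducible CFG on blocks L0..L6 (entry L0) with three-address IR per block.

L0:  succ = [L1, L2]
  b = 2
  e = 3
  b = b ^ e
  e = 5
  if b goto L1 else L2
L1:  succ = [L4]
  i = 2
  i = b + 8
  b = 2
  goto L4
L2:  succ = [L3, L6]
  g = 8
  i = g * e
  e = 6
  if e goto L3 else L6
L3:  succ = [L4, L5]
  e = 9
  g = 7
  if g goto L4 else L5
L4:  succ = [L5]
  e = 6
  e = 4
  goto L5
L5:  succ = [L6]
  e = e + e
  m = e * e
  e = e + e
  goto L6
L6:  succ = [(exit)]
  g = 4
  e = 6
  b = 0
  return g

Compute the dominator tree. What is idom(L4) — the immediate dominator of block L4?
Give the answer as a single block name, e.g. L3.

Answer: L0

Analysis:
idom tree: L1←L0 L2←L0 L3←L2 L4←L0 L5←L0 L6←L0
Join-block Dom:
  L4: preds {L1,L3}: {L0,L1} ∩ {L0,L2,L3} = {L0}; idom=L0
  L5: preds {L3,L4}: {L0,L2,L3} ∩ {L0,L4} = {L0}; idom=L0
  L6: preds {L2,L5}: {L0,L2} ∩ {L0,L5} = {L0}; idom=L0

idom(L4) = L0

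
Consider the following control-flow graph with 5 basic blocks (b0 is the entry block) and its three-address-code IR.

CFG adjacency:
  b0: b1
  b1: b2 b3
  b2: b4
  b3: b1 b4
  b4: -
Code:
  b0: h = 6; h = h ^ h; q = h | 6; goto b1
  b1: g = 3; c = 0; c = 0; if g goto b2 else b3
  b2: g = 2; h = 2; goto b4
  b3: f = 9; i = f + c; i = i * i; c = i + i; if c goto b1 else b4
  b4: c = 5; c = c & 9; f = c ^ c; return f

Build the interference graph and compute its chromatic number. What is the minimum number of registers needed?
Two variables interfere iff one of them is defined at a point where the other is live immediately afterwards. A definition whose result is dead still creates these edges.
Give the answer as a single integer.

Answer: 2

Analysis:
Per-block:
  b0: {h,q} / ∅
  b1: {c,g} / ∅
  b2: {g,h} / ∅
  b3: {c,f,i} / {c}
  b4: {c,f} / ∅

Liveness:
  b0: in=∅ out=∅
  b1: in=∅ out={c}
  b2: in=∅ out=∅
  b3: in={c} out=∅
  b4: in=∅ out=∅

Interference:
  c: {f,g}
  f: {c}
  g: {c}
  h: ∅
  i: ∅
  q: ∅

Chromatic number:
  {c,f} pairwise interfere (2-clique) ⇒ χ ≥ 2
  assign c→c0 f→c1 g→c1 h→c0 i→c0 q→c0 — no edge inside a register ⇒ χ ≤ 2
  χ = 2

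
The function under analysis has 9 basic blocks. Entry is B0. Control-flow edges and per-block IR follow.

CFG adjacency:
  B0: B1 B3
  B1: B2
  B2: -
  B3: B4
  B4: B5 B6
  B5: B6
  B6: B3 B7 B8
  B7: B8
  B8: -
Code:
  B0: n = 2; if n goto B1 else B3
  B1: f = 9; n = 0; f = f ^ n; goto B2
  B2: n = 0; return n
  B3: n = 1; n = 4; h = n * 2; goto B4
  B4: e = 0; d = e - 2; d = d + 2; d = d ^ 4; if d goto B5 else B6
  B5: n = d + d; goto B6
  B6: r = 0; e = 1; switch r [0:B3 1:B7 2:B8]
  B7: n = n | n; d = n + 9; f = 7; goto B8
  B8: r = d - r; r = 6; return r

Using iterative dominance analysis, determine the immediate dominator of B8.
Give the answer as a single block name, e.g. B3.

idom tree: B1←B0 B2←B1 B3←B0 B4←B3 B5←B4 B6←B4 B7←B6 B8←B6
Join-block Dom:
  B3: preds {B0,B6}: {B0} ∩ {B0,B3,B4,B6} = {B0}; idom=B0
  B6: preds {B4,B5}: {B0,B3,B4} ∩ {B0,B3,B4,B5} = {B0,B3,B4}; idom=B4
  B8: preds {B6,B7}: {B0,B3,B4,B6} ∩ {B0,B3,B4,B6,B7} = {B0,B3,B4,B6}; idom=B6

idom(B8) = B6

Answer: B6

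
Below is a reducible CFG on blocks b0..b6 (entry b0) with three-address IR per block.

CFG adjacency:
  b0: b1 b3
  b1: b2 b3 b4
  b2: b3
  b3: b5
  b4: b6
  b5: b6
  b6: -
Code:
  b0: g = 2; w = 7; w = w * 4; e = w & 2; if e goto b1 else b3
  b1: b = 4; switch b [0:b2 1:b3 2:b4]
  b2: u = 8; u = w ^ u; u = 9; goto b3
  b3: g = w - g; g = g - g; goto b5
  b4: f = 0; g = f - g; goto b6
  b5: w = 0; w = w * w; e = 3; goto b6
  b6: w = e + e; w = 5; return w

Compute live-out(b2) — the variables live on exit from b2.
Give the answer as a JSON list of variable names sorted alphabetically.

Answer: ["g", "w"]

Working:
Block summaries:
  b0 def {e,g,w} use ∅
  b1 def {b} use ∅
  b2 def {u} use {w}
  b3 def {g} use {g,w}
  b4 def {f,g} use {g}
  b5 def {e,w} use ∅
  b6 def {w} use {e}

Live sets:
  live b0: ∅→{e,g,w}
  live b1: {e,g,w}→{e,g,w}
  live b2: {g,w}→{g,w}
  live b3: {g,w}→∅
  live b4: {e,g}→{e}
  live b5: ∅→{e}
  live b6: {e}→∅

live-out(b2) = ["g", "w"]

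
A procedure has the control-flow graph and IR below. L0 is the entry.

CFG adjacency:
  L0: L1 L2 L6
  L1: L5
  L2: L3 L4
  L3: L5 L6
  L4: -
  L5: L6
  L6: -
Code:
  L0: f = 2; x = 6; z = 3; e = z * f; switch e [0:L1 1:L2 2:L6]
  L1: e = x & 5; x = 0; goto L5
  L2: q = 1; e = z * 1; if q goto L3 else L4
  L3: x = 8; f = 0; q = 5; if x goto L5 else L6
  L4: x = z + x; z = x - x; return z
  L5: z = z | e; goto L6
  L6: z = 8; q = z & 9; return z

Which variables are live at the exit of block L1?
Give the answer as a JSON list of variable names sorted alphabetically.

Block summaries:
  L0: {e,f,x,z} / ∅
  L1: {e,x} / {x}
  L2: {e,q} / {z}
  L3: {f,q,x} / ∅
  L4: {x,z} / {x,z}
  L5: {z} / {e,z}
  L6: {q,z} / ∅

Live sets:
  L0 li=∅ lo={x,z}
  L1 li={x,z} lo={e,z}
  L2 li={x,z} lo={e,x,z}
  L3 li={e,z} lo={e,z}
  L4 li={x,z} lo=∅
  L5 li={e,z} lo=∅
  L6 li=∅ lo=∅

live-out(L1) = ["e", "z"]

Answer: ["e", "z"]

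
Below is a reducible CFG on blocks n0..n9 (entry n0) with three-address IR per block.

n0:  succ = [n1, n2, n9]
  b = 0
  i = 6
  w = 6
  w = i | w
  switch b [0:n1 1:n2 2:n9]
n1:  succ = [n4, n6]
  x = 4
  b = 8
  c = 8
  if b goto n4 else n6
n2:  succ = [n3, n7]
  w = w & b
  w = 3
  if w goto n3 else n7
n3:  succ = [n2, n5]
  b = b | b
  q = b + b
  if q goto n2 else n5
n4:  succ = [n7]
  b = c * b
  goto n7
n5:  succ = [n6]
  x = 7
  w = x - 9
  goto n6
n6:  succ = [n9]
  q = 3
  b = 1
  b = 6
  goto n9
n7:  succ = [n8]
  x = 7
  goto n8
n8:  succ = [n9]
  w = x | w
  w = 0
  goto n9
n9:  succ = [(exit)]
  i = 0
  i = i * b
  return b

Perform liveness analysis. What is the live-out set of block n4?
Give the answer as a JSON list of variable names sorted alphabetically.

def/use:
  n0: def={b,i,w} ue=∅
  n1: def={b,c,x} ue=∅
  n2: def={w} ue={b,w}
  n3: def={b,q} ue={b}
  n4: def={b} ue={b,c}
  n5: def={w,x} ue=∅
  n6: def={b,q} ue=∅
  n7: def={x} ue=∅
  n8: def={w} ue={w,x}
  n9: def={i} ue={b}

Backward fixpoint:
  n0: in=∅ out={b,w}
  n1: in={w} out={b,c,w}
  n2: in={b,w} out={b,w}
  n3: in={b,w} out={b,w}
  n4: in={b,c,w} out={b,w}
  n5: in=∅ out=∅
  n6: in=∅ out={b}
  n7: in={b,w} out={b,w,x}
  n8: in={b,w,x} out={b}
  n9: in={b} out=∅

live-out(n4) = ["b", "w"]

Answer: ["b", "w"]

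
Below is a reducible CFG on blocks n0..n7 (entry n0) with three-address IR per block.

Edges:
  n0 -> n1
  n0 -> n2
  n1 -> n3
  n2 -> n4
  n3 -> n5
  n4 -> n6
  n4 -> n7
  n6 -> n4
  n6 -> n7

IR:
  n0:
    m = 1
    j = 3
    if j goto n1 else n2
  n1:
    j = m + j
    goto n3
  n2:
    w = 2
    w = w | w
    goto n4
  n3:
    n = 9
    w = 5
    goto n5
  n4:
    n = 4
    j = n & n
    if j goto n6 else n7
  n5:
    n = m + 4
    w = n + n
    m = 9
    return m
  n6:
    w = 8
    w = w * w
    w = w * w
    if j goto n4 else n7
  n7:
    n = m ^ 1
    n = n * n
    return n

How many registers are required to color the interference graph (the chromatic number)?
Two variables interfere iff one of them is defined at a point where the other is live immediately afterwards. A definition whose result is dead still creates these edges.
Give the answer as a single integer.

Answer: 3

Working:
Block summaries:
  n0: def={j,m} ue=∅
  n1: def={j} ue={j,m}
  n2: def={w} ue=∅
  n3: def={n,w} ue=∅
  n4: def={j,n} ue=∅
  n5: def={m,n,w} ue={m}
  n6: def={w} ue={j}
  n7: def={n} ue={m}

Backward fixpoint:
  n0: in=∅ out={j,m}
  n1: in={j,m} out={m}
  n2: in={m} out={m}
  n3: in={m} out={m}
  n4: in={m} out={j,m}
  n5: in={m} out=∅
  n6: in={j,m} out={m}
  n7: in={m} out=∅

Interference:
  j↔{m,w}
  m↔{j,n,w}
  n↔{m}
  w↔{j,m}

Registers:
  clique {j,m,w} ⇒ need ≥ 3
  3-colouring: r0={m}  r1={j,n}  r2={w}
  χ = 3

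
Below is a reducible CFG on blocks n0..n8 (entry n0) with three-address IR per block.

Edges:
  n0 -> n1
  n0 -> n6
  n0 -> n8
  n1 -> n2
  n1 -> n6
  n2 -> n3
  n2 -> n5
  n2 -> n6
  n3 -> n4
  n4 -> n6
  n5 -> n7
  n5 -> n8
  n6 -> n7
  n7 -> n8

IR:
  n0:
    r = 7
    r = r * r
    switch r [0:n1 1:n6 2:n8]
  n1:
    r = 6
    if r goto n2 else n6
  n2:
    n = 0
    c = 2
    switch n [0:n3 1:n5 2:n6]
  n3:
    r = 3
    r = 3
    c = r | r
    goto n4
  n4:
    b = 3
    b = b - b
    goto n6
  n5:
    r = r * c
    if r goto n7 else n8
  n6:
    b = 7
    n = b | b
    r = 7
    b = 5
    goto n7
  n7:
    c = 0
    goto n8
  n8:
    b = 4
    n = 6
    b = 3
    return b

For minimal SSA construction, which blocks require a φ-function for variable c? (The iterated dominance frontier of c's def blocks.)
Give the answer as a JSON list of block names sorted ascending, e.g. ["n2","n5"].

idom tree: n1←n0 n2←n1 n3←n2 n4←n3 n5←n2 n6←n0 n7←n0 n8←n0
Dom∩ at merges:
  n6: preds {n0,n1,n2,n4}: {n0} ∩ {n0,n1} ∩ {n0,n1,n2} ∩ {n0,n1,n2,n3,n4} = {n0}; idom=n0
  n7: preds {n5,n6}: {n0,n1,n2,n5} ∩ {n0,n6} = {n0}; idom=n0
  n8: preds {n0,n5,n7}: {n0} ∩ {n0,n1,n2,n5} ∩ {n0,n7} = {n0}; idom=n0

Frontier:
  n6←n0: walk · to n0
  n6←n1: walk n1 to n0
  n6←n2: walk n2→n1 to n0
  n6←n4: walk n4→n3→n2→n1 to n0
  n7←n5: walk n5→n2→n1 to n0
  n7←n6: walk n6 to n0
  n8←n0: walk · to n0
  n8←n5: walk n5→n2→n1 to n0
  n8←n7: walk n7 to n0
  n0 → ∅
  n1 → {n6,n7,n8}
  n2 → {n6,n7,n8}
  n3 → {n6}
  n4 → {n6}
  n5 → {n7,n8}
  n6 → {n7}
  n7 → {n8}
  n8 → ∅

φ for c: defs {n2,n3,n7}
  DF⁺ = {n6,n7,n8}

Answer: ["n6", "n7", "n8"]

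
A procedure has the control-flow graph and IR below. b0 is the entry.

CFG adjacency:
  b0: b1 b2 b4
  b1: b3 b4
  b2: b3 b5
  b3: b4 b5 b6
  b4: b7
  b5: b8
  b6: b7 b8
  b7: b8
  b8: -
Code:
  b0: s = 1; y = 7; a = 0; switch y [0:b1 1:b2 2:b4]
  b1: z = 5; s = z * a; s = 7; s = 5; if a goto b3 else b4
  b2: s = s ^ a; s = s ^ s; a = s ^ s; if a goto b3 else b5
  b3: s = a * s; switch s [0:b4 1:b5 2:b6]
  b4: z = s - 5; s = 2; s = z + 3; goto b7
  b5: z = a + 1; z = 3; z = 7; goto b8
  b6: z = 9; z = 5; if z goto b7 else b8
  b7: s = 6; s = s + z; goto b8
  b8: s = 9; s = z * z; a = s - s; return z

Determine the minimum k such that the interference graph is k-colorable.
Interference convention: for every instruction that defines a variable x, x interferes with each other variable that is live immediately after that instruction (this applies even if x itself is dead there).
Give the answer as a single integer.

Answer: 3

Derivation:
Per-block:
  b0 def {a,s,y} use ∅
  b1 def {s,z} use {a}
  b2 def {a,s} use {a,s}
  b3 def {s} use {a,s}
  b4 def {s,z} use {s}
  b5 def {z} use {a}
  b6 def {z} use ∅
  b7 def {s} use {z}
  b8 def {a,s} use {z}

Live sets:
  b0 li=∅ lo={a,s}
  b1 li={a} lo={a,s}
  b2 li={a,s} lo={a,s}
  b3 li={a,s} lo={a,s}
  b4 li={s} lo={z}
  b5 li={a} lo={z}
  b6 li=∅ lo={z}
  b7 li={z} lo={z}
  b8 li={z} lo=∅

Conflict graph:
  a: {s,y,z}
  s: {a,y,z}
  y: {a,s}
  z: {a,s}

Chromatic number:
  lower bound: {a,s,y} mutually conflict ⇒ χ ≥ 3
  3-colouring: R0={a}  R1={s}  R2={y,z}
  χ = 3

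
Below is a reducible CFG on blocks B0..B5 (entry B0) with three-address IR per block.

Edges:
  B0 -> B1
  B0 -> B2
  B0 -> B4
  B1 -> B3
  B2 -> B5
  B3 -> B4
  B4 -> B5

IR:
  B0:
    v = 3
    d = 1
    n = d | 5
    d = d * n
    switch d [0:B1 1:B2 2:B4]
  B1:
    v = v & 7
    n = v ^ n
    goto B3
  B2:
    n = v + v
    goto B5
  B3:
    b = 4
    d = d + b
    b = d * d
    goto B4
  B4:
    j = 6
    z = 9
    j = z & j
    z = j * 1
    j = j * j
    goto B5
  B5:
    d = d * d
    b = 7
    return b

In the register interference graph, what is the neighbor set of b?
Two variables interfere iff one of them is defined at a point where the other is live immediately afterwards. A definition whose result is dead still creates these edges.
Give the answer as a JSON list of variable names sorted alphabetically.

def/use:
  B0 def {d,n,v} use ∅
  B1 def {n,v} use {n,v}
  B2 def {n} use {v}
  B3 def {b,d} use {d}
  B4 def {j,z} use ∅
  B5 def {b,d} use {d}

Backward fixpoint:
  B0: in=∅ out={d,n,v}
  B1: in={d,n,v} out={d}
  B2: in={d,v} out={d}
  B3: in={d} out={d}
  B4: in={d} out={d}
  B5: in={d} out=∅

Interfere edges:
  b: {d}
  d: {b,j,n,v,z}
  j: {d,z}
  n: {d,v}
  v: {d,n}
  z: {d,j}

N(b) = ["d"]

Answer: ["d"]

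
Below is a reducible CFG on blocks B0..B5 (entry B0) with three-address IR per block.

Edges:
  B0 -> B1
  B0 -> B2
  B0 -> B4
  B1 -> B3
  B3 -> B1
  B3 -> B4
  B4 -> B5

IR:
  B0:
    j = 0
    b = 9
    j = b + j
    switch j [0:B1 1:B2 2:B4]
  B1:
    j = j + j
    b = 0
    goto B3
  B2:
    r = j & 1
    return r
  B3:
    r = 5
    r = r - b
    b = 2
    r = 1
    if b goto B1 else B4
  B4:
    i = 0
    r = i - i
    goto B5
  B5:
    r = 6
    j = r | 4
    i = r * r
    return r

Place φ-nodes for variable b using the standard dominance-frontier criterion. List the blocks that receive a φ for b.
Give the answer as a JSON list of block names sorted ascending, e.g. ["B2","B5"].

idom tree: B1←B0 B2←B0 B3←B1 B4←B0 B5←B4
Join-block Dom:
  B1: preds {B0,B3}: {B0} ∩ {B0,B1,B3} = {B0}; idom=B0
  B4: preds {B0,B3}: {B0} ∩ {B0,B1,B3} = {B0}; idom=B0

DF derivation:
  join B1 pred B0: · stop@B0
  join B1 pred B3: B3→B1 stop@B0
  join B4 pred B0: · stop@B0
  join B4 pred B3: B3→B1 stop@B0
  DF(B0)=∅
  DF(B1)={B1,B4}
  DF(B2)=∅
  DF(B3)={B1,B4}
  DF(B4)=∅
  DF(B5)=∅

φ for b: defs {B0,B1,B3}
  DF⁺ = {B1,B4}

Answer: ["B1", "B4"]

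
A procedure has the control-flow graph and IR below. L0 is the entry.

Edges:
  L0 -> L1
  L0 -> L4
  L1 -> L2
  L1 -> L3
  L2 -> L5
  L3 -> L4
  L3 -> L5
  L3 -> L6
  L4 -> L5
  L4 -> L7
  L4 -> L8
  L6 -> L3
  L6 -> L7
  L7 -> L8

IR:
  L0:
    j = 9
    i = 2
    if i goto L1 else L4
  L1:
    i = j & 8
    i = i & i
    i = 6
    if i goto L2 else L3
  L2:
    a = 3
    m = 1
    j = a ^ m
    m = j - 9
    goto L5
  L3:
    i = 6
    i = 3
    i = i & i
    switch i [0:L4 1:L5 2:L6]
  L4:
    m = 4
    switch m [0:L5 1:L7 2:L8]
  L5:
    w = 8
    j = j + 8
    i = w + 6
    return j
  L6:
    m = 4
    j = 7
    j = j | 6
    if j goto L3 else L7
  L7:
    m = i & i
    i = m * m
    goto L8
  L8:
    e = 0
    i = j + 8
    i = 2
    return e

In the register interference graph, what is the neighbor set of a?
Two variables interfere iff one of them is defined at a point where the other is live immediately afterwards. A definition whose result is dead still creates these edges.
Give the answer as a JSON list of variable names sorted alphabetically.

Per-block:
  L0: {i,j} / ∅
  L1: {i} / {j}
  L2: {a,j,m} / ∅
  L3: {i} / ∅
  L4: {m} / ∅
  L5: {i,j,w} / {j}
  L6: {j,m} / ∅
  L7: {i,m} / {i}
  L8: {e,i} / {j}

Backward fixpoint:
  L0 li=∅ lo={i,j}
  L1 li={j} lo={j}
  L2 li=∅ lo={j}
  L3 li={j} lo={i,j}
  L4 li={i,j} lo={i,j}
  L5 li={j} lo=∅
  L6 li={i} lo={i,j}
  L7 li={i,j} lo={j}
  L8 li={j} lo=∅

Interfere edges:
  a: {m}
  e: {i,j}
  i: {e,j,m}
  j: {e,i,m,w}
  m: {a,i,j}
  w: {j}

N(a) = ["m"]

Answer: ["m"]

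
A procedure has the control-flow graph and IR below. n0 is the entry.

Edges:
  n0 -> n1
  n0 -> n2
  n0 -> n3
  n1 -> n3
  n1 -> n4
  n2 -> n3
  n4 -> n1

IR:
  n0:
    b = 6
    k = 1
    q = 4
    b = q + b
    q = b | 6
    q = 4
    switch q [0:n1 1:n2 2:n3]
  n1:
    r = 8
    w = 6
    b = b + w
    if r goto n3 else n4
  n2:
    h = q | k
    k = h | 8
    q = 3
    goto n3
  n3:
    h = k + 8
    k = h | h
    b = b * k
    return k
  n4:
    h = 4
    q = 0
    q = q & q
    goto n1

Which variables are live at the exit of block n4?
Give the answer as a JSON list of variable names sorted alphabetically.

def/use:
  n0: {b,k,q} / ∅
  n1: {b,r,w} / {b}
  n2: {h,k,q} / {k,q}
  n3: {b,h,k} / {b,k}
  n4: {h,q} / ∅

Liveness:
  n0: in=∅ out={b,k,q}
  n1: in={b,k} out={b,k}
  n2: in={b,k,q} out={b,k}
  n3: in={b,k} out=∅
  n4: in={b,k} out={b,k}

live-out(n4) = ["b", "k"]

Answer: ["b", "k"]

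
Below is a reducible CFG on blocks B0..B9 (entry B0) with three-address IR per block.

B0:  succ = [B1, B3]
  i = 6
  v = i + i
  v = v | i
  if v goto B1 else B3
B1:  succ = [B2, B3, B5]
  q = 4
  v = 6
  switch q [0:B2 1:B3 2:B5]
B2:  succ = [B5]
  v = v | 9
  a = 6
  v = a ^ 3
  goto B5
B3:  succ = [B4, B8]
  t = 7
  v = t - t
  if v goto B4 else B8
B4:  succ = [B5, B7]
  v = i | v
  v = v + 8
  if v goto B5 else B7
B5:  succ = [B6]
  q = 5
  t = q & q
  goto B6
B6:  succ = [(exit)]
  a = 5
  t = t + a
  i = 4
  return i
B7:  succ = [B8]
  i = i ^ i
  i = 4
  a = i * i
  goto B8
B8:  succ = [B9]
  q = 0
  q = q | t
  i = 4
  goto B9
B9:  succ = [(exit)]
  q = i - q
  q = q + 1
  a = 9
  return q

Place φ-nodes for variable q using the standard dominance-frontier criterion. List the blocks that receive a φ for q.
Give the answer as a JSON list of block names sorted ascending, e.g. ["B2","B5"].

Answer: ["B3", "B5"]

Analysis:
idom tree: B1←B0 B2←B1 B3←B0 B4←B3 B5←B0 B6←B5 B7←B4 B8←B3 B9←B8
Join-block Dom:
  B3: preds {B0,B1}: {B0} ∩ {B0,B1} = {B0}; idom=B0
  B5: preds {B1,B2,B4}: {B0,B1} ∩ {B0,B1,B2} ∩ {B0,B3,B4} = {B0}; idom=B0
  B8: preds {B3,B7}: {B0,B3} ∩ {B0,B3,B4,B7} = {B0,B3}; idom=B3

Frontier:
  B3←B0: walk · to B0
  B3←B1: walk B1 to B0
  B5←B1: walk B1 to B0
  B5←B2: walk B2→B1 to B0
  B5←B4: walk B4→B3 to B0
  B8←B3: walk · to B3
  B8←B7: walk B7→B4 to B3
  B0: DF=∅
  B1: DF={B3,B5}
  B2: DF={B5}
  B3: DF={B5}
  B4: DF={B5,B8}
  B5: DF=∅
  B6: DF=∅
  B7: DF={B8}
  B8: DF=∅
  B9: DF=∅

φ for q: defs {B1,B5,B8,B9}
  DF⁺ = {B3,B5}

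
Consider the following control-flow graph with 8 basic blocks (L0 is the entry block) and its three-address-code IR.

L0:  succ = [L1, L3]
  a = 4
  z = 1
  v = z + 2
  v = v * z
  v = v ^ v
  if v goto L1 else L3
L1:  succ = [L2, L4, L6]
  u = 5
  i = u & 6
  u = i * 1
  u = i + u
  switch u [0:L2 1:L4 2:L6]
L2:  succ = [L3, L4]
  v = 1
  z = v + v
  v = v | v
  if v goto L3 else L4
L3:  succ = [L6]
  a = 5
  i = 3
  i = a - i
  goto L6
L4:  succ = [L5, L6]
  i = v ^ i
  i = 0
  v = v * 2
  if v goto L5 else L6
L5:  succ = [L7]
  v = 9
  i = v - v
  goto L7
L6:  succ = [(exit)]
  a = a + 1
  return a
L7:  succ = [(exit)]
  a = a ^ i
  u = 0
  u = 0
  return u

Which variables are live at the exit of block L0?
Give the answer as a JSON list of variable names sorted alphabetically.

Block summaries:
  L0 def {a,v,z} use ∅
  L1 def {i,u} use ∅
  L2 def {v,z} use ∅
  L3 def {a,i} use ∅
  L4 def {i,v} use {i,v}
  L5 def {i,v} use ∅
  L6 def {a} use {a}
  L7 def {a,u} use {a,i}

Backward fixpoint:
  live L0: ∅→{a,v}
  live L1: {a,v}→{a,i,v}
  live L2: {a,i}→{a,i,v}
  live L3: ∅→{a}
  live L4: {a,i,v}→{a}
  live L5: {a}→{a,i}
  live L6: {a}→∅
  live L7: {a,i}→∅

live-out(L0) = ["a", "v"]

Answer: ["a", "v"]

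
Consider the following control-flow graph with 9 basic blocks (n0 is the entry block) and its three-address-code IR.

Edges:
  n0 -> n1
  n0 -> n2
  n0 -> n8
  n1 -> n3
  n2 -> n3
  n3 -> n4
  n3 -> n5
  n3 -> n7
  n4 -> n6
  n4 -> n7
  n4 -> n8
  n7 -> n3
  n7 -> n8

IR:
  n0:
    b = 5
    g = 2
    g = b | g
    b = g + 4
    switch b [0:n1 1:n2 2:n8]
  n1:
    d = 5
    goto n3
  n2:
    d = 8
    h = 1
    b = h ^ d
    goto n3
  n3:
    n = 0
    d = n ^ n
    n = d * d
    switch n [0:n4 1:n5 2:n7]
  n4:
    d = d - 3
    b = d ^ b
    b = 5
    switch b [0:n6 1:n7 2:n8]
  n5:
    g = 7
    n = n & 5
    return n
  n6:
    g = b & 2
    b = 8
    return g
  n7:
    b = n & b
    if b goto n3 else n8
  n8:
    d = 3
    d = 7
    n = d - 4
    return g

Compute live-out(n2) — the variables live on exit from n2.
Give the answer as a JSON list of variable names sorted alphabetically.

Answer: ["b", "g"]

Analysis:
Block summaries:
  n0 def {b,g} use ∅
  n1 def {d} use ∅
  n2 def {b,d,h} use ∅
  n3 def {d,n} use ∅
  n4 def {b,d} use {b,d}
  n5 def {g,n} use {n}
  n6 def {b,g} use {b}
  n7 def {b} use {b,n}
  n8 def {d,n} use {g}

Live sets:
  n0 li=∅ lo={b,g}
  n1 li={b,g} lo={b,g}
  n2 li={g} lo={b,g}
  n3 li={b,g} lo={b,d,g,n}
  n4 li={b,d,g,n} lo={b,g,n}
  n5 li={n} lo=∅
  n6 li={b} lo=∅
  n7 li={b,g,n} lo={b,g}
  n8 li={g} lo=∅

live-out(n2) = ["b", "g"]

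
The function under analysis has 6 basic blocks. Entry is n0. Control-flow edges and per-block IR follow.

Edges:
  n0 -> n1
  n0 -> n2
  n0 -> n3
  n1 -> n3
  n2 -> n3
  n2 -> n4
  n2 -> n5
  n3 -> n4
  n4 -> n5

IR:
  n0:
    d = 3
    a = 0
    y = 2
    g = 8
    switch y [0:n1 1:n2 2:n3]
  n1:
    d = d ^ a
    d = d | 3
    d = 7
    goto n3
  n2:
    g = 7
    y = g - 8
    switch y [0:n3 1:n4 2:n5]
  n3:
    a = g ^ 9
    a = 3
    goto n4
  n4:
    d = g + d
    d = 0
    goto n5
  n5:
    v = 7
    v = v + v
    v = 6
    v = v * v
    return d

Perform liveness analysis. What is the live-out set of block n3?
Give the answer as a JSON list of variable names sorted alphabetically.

Block summaries:
  n0: {a,d,g,y} / ∅
  n1: {d} / {a,d}
  n2: {g,y} / ∅
  n3: {a} / {g}
  n4: {d} / {d,g}
  n5: {v} / {d}

Live sets:
  n0 li=∅ lo={a,d,g}
  n1 li={a,d,g} lo={d,g}
  n2 li={d} lo={d,g}
  n3 li={d,g} lo={d,g}
  n4 li={d,g} lo={d}
  n5 li={d} lo=∅

live-out(n3) = ["d", "g"]

Answer: ["d", "g"]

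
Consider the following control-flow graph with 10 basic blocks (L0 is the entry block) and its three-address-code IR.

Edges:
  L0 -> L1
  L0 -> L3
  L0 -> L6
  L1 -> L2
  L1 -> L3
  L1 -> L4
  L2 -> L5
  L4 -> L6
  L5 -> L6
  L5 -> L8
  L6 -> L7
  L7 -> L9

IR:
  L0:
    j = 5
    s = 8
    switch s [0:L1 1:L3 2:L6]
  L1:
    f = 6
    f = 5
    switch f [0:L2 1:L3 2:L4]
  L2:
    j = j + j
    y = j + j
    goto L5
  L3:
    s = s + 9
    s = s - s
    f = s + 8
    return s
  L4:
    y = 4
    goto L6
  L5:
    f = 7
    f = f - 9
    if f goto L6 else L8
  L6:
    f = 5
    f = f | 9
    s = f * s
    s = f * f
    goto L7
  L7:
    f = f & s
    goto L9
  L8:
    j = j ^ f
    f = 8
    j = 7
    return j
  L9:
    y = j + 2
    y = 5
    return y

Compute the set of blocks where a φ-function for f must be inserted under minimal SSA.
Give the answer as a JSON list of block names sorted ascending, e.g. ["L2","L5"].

Answer: ["L3", "L6"]

Analysis:
idom tree: L1←L0 L2←L1 L3←L0 L4←L1 L5←L2 L6←L0 L7←L6 L8←L5 L9←L7
Join-block Dom:
  L3: preds {L0,L1}: {L0} ∩ {L0,L1} = {L0}; idom=L0
  L6: preds {L0,L4,L5}: {L0} ∩ {L0,L1,L4} ∩ {L0,L1,L2,L5} = {L0}; idom=L0

Frontier:
  join L3 pred L0: · stop@L0
  join L3 pred L1: L1 stop@L0
  join L6 pred L0: · stop@L0
  join L6 pred L4: L4→L1 stop@L0
  join L6 pred L5: L5→L2→L1 stop@L0
  L0: DF=∅
  L1: DF={L3,L6}
  L2: DF={L6}
  L3: DF=∅
  L4: DF={L6}
  L5: DF={L6}
  L6: DF=∅
  L7: DF=∅
  L8: DF=∅
  L9: DF=∅

φ for f: defs {L1,L3,L5,L6,L7,L8}
  DF⁺ = {L3,L6}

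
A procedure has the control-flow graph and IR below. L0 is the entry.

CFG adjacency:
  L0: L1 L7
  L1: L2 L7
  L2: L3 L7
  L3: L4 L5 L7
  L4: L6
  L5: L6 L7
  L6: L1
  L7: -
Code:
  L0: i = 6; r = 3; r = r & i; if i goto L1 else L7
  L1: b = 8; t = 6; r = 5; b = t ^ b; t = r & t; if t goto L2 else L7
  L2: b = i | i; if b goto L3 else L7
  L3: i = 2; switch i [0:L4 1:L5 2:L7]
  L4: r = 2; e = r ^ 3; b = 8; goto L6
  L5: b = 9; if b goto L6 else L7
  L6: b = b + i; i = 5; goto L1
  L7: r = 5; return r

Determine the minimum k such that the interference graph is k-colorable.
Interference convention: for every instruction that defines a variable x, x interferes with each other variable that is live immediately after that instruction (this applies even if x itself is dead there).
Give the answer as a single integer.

Answer: 4

Analysis:
Per-block:
  L0: {i,r} / ∅
  L1: {b,r,t} / ∅
  L2: {b} / {i}
  L3: {i} / ∅
  L4: {b,e,r} / ∅
  L5: {b} / ∅
  L6: {b,i} / {b,i}
  L7: {r} / ∅

Backward fixpoint:
  L0 li=∅ lo={i}
  L1 li={i} lo={i}
  L2 li={i} lo=∅
  L3 li=∅ lo={i}
  L4 li={i} lo={b,i}
  L5 li={i} lo={b,i}
  L6 li={b,i} lo={i}
  L7 li=∅ lo=∅

Conflict graph:
  b↔{i,r,t}
  e↔{i}
  i↔{b,e,r,t}
  r↔{b,i,t}
  t↔{b,i,r}

Colouring:
  clique {b,i,r,t} ⇒ need ≥ 4
  assign b→R1 e→R1 i→R0 r→R2 t→R3 — no edge inside a register ⇒ χ ≤ 4
  χ = 4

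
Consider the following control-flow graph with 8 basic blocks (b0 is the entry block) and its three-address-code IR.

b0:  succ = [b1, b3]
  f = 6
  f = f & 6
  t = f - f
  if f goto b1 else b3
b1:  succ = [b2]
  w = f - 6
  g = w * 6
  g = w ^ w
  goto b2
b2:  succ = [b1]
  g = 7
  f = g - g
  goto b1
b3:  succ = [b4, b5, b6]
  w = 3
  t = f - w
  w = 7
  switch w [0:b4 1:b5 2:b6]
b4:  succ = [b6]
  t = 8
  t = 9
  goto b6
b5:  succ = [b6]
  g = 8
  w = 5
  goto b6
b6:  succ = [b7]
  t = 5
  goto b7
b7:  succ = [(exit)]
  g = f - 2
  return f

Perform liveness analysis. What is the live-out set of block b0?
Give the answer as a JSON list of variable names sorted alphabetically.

Block summaries:
  b0 def {f,t} use ∅
  b1 def {g,w} use {f}
  b2 def {f,g} use ∅
  b3 def {t,w} use {f}
  b4 def {t} use ∅
  b5 def {g,w} use ∅
  b6 def {t} use ∅
  b7 def {g} use {f}

Liveness:
  live b0: ∅→{f}
  live b1: {f}→∅
  live b2: ∅→{f}
  live b3: {f}→{f}
  live b4: {f}→{f}
  live b5: {f}→{f}
  live b6: {f}→{f}
  live b7: {f}→∅

live-out(b0) = ["f"]

Answer: ["f"]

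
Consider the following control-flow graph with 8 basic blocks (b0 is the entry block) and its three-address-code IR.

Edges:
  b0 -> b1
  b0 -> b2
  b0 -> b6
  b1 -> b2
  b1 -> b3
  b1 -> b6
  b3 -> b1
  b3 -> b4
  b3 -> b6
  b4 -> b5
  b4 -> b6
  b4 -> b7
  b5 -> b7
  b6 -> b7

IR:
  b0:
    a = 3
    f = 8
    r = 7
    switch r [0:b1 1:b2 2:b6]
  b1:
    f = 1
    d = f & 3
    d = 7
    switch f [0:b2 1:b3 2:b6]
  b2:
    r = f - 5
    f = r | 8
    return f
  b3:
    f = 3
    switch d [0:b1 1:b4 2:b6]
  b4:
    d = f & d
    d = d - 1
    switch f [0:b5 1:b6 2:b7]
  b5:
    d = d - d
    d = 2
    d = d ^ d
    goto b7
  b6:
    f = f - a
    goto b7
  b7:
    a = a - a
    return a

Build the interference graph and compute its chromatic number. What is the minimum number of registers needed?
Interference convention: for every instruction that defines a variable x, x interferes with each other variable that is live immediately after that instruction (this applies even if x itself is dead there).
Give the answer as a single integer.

Answer: 3

Derivation:
def/use:
  b0: {a,f,r} / ∅
  b1: {d,f} / ∅
  b2: {f,r} / {f}
  b3: {f} / {d}
  b4: {d} / {d,f}
  b5: {d} / {d}
  b6: {f} / {a,f}
  b7: {a} / {a}

Backward fixpoint:
  b0 li=∅ lo={a,f}
  b1 li={a} lo={a,d,f}
  b2 li={f} lo=∅
  b3 li={a,d} lo={a,d,f}
  b4 li={a,d,f} lo={a,d,f}
  b5 li={a,d} lo={a}
  b6 li={a,f} lo={a}
  b7 li={a} lo=∅

Interference:
  a↔{d,f,r}
  d↔{a,f}
  f↔{a,d,r}
  r↔{a,f}

Registers:
  {a,d,f} pairwise interfere (3-clique) ⇒ χ ≥ 3
  3-colouring: R0={a}  R1={f}  R2={d,r}
  χ = 3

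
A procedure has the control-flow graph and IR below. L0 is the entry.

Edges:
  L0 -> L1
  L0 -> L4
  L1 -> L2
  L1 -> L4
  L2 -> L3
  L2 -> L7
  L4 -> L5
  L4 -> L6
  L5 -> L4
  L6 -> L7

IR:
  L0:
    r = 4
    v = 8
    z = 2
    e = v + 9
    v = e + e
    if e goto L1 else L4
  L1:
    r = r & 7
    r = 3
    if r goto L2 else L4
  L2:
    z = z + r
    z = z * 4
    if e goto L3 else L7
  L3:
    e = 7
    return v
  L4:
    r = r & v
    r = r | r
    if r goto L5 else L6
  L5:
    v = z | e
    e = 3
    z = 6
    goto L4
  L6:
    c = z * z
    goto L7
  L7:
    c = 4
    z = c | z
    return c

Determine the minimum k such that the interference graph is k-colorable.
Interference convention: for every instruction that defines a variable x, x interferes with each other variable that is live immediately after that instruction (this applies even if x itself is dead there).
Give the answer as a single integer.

Answer: 4

Analysis:
Block summaries:
  L0: {e,r,v,z} / ∅
  L1: {r} / {r}
  L2: {z} / {e,r,z}
  L3: {e} / {v}
  L4: {r} / {r,v}
  L5: {e,v,z} / {e,z}
  L6: {c} / {z}
  L7: {c,z} / {z}

Liveness:
  L0: in=∅ out={e,r,v,z}
  L1: in={e,r,v,z} out={e,r,v,z}
  L2: in={e,r,v,z} out={v,z}
  L3: in={v} out=∅
  L4: in={e,r,v,z} out={e,r,z}
  L5: in={e,r,z} out={e,r,v,z}
  L6: in={z} out={z}
  L7: in={z} out=∅

Interference:
  c — {z}
  e — {r,v,z}
  r — {e,v,z}
  v — {e,r,z}
  z — {c,e,r,v}

Colouring:
  lower bound: {e,r,v,z} mutually conflict ⇒ χ ≥ 4
  4-colouring: r0={z}  r1={c,e}  r2={r}  r3={v}
  χ = 4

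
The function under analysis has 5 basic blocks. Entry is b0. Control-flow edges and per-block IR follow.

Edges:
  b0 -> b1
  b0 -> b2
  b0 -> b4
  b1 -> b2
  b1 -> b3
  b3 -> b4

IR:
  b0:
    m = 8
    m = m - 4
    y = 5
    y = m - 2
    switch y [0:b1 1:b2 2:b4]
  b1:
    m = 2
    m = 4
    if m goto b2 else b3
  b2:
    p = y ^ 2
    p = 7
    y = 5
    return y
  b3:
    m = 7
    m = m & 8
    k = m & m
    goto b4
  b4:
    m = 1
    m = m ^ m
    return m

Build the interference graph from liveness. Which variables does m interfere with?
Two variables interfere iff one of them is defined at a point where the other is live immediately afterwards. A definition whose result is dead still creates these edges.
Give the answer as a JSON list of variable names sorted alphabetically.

Answer: ["y"]

Derivation:
Block summaries:
  b0 def {m,y} use ∅
  b1 def {m} use ∅
  b2 def {p,y} use {y}
  b3 def {k,m} use ∅
  b4 def {m} use ∅

Backward fixpoint:
  b0 li=∅ lo={y}
  b1 li={y} lo={y}
  b2 li={y} lo=∅
  b3 li=∅ lo=∅
  b4 li=∅ lo=∅

Conflict graph:
  k: ∅
  m: {y}
  p: ∅
  y: {m}

N(m) = ["y"]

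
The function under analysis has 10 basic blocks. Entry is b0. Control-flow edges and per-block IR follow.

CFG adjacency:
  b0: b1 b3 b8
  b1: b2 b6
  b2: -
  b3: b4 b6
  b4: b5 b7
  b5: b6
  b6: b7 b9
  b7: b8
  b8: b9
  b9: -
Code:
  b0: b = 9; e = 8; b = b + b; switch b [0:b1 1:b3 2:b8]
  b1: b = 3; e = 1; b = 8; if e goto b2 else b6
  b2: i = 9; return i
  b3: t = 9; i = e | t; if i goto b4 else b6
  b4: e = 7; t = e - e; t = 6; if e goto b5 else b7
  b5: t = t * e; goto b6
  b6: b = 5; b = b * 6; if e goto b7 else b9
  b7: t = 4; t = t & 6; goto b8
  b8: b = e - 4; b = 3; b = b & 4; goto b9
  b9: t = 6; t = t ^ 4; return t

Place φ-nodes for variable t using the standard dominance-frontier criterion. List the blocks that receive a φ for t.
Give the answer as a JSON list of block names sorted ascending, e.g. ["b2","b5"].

idom tree: b1←b0 b2←b1 b3←b0 b4←b3 b5←b4 b6←b0 b7←b0 b8←b0 b9←b0
Dom at joins:
  b6: preds {b1,b3,b5}: {b0,b1} ∩ {b0,b3} ∩ {b0,b3,b4,b5} = {b0}; idom=b0
  b7: preds {b4,b6}: {b0,b3,b4} ∩ {b0,b6} = {b0}; idom=b0
  b8: preds {b0,b7}: {b0} ∩ {b0,b7} = {b0}; idom=b0
  b9: preds {b6,b8}: {b0,b6} ∩ {b0,b8} = {b0}; idom=b0

DF walk-up:
  join b6 pred b1: b1 stop@b0
  join b6 pred b3: b3 stop@b0
  join b6 pred b5: b5→b4→b3 stop@b0
  join b7 pred b4: b4→b3 stop@b0
  join b7 pred b6: b6 stop@b0
  join b8 pred b0: · stop@b0
  join b8 pred b7: b7 stop@b0
  join b9 pred b6: b6 stop@b0
  join b9 pred b8: b8 stop@b0
  b0: DF=∅
  b1: DF={b6}
  b2: DF=∅
  b3: DF={b6,b7}
  b4: DF={b6,b7}
  b5: DF={b6}
  b6: DF={b7,b9}
  b7: DF={b8}
  b8: DF={b9}
  b9: DF=∅

φ for t: defs {b3,b4,b5,b7,b9}
  DF⁺ = {b6,b7,b8,b9}

Answer: ["b6", "b7", "b8", "b9"]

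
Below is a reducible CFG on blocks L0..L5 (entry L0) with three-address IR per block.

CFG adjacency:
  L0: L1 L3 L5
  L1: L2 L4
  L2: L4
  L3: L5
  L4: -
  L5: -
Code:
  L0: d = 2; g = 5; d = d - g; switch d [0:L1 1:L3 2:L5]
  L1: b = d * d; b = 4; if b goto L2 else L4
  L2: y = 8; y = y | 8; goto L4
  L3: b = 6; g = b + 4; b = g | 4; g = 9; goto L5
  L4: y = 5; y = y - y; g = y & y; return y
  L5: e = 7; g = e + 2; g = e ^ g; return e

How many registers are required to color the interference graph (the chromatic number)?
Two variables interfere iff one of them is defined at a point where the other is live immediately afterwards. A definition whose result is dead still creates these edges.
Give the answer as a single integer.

Answer: 2

Analysis:
Per-block:
  L0 def {d,g} use ∅
  L1 def {b} use {d}
  L2 def {y} use ∅
  L3 def {b,g} use ∅
  L4 def {g,y} use ∅
  L5 def {e,g} use ∅

Live sets:
  L0: in=∅ out={d}
  L1: in={d} out=∅
  L2: in=∅ out=∅
  L3: in=∅ out=∅
  L4: in=∅ out=∅
  L5: in=∅ out=∅

Interference:
  b — ∅
  d — {g}
  e — {g}
  g — {d,e,y}
  y — {g}

Chromatic number:
  lower bound: {d,g} mutually conflict ⇒ χ ≥ 2
  assign b→r0 d→r1 e→r1 g→r0 y→r1 — no edge inside a register ⇒ χ ≤ 2
  χ = 2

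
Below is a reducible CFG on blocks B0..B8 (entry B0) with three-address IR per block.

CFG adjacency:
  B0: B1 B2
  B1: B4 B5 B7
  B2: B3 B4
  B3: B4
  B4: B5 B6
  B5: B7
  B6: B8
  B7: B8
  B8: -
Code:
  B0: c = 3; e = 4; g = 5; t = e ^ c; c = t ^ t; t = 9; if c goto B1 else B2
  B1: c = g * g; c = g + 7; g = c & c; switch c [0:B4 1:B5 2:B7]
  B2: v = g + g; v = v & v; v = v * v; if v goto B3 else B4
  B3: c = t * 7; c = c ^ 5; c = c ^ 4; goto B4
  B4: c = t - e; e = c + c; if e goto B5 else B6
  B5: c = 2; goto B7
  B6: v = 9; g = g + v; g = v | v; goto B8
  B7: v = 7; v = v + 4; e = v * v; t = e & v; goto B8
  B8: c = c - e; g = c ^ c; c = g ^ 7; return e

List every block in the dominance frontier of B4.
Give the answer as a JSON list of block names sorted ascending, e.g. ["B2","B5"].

Answer: ["B5", "B8"]

Derivation:
idom tree: B1←B0 B2←B0 B3←B2 B4←B0 B5←B0 B6←B4 B7←B0 B8←B0
Dom∩ at merges:
  B4: preds {B1,B2,B3}: {B0,B1} ∩ {B0,B2} ∩ {B0,B2,B3} = {B0}; idom=B0
  B5: preds {B1,B4}: {B0,B1} ∩ {B0,B4} = {B0}; idom=B0
  B7: preds {B1,B5}: {B0,B1} ∩ {B0,B5} = {B0}; idom=B0
  B8: preds {B6,B7}: {B0,B4,B6} ∩ {B0,B7} = {B0}; idom=B0

Frontier:
  join B4 pred B1: B1 stop@B0
  join B4 pred B2: B2 stop@B0
  join B4 pred B3: B3→B2 stop@B0
  join B5 pred B1: B1 stop@B0
  join B5 pred B4: B4 stop@B0
  join B7 pred B1: B1 stop@B0
  join B7 pred B5: B5 stop@B0
  join B8 pred B6: B6→B4 stop@B0
  join B8 pred B7: B7 stop@B0
  B0: DF=∅
  B1: DF={B4,B5,B7}
  B2: DF={B4}
  B3: DF={B4}
  B4: DF={B5,B8}
  B5: DF={B7}
  B6: DF={B8}
  B7: DF={B8}
  B8: DF=∅

DF(B4) = ["B5", "B8"]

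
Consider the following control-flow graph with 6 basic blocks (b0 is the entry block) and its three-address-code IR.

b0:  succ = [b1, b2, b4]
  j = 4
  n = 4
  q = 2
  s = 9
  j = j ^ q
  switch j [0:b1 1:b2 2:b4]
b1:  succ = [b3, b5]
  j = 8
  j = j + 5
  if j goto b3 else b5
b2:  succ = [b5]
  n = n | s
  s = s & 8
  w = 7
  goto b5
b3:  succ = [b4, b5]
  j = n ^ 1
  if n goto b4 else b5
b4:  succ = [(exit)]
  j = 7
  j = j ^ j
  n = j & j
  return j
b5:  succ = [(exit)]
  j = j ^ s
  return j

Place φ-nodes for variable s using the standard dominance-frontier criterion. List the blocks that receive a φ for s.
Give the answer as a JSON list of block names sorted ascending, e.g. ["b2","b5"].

idom tree: b1←b0 b2←b0 b3←b1 b4←b0 b5←b0
Dom at joins:
  b4: preds {b0,b3}: {b0} ∩ {b0,b1,b3} = {b0}; idom=b0
  b5: preds {b1,b2,b3}: {b0,b1} ∩ {b0,b2} ∩ {b0,b1,b3} = {b0}; idom=b0

Frontier:
  b4←b0: walk · to b0
  b4←b3: walk b3→b1 to b0
  b5←b1: walk b1 to b0
  b5←b2: walk b2 to b0
  b5←b3: walk b3→b1 to b0
  b0: DF=∅
  b1: DF={b4,b5}
  b2: DF={b5}
  b3: DF={b4,b5}
  b4: DF=∅
  b5: DF=∅

φ for s: defs {b0,b2}
  DF⁺ = {b5}

Answer: ["b5"]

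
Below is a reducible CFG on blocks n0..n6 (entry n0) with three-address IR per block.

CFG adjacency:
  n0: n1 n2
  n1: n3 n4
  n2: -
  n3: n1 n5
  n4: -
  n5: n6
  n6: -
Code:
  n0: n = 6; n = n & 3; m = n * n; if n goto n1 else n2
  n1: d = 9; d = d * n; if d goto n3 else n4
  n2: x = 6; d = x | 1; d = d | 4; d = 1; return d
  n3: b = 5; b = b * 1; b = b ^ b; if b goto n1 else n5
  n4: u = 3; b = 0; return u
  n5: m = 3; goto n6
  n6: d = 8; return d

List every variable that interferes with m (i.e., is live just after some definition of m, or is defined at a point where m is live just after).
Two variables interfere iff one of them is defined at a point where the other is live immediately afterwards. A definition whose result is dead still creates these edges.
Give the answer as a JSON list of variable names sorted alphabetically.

Block summaries:
  n0 def {m,n} use ∅
  n1 def {d} use {n}
  n2 def {d,x} use ∅
  n3 def {b} use ∅
  n4 def {b,u} use ∅
  n5 def {m} use ∅
  n6 def {d} use ∅

Liveness:
  n0 li=∅ lo={n}
  n1 li={n} lo={n}
  n2 li=∅ lo=∅
  n3 li={n} lo={n}
  n4 li=∅ lo=∅
  n5 li=∅ lo=∅
  n6 li=∅ lo=∅

Interfere edges:
  b↔{n,u}
  d↔{n}
  m↔{n}
  n↔{b,d,m}
  u↔{b}
  x↔∅

N(m) = ["n"]

Answer: ["n"]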